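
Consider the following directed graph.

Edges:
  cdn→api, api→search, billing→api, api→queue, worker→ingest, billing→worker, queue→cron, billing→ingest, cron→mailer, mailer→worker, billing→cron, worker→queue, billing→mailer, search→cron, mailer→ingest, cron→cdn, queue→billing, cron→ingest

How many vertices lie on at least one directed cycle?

8

A vertex is on a directed cycle iff it belongs to a strongly connected component of size ≥ 2 (or has a self-loop).
The vertices on cycles are {api, cdn, cron, queue, mailer, search, worker, billing} — 8 in total.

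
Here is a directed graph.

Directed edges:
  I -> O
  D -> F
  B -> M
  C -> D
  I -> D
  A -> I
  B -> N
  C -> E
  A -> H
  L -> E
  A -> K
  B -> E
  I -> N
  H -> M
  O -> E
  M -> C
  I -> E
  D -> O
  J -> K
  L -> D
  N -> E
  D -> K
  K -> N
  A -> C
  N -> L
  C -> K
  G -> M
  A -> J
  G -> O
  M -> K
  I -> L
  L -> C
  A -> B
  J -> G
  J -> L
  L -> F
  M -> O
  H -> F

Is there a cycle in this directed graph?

DFS with white/gray/black marking, starting from I:
I gray
  L gray
    F gray
    F black
    E gray
    E black
    D gray
      K gray
        N gray
          N→E: E black — skip
          N→L: L is gray → back edge
Back edge found, so a cycle exists: L → D → K → N → L.

Yes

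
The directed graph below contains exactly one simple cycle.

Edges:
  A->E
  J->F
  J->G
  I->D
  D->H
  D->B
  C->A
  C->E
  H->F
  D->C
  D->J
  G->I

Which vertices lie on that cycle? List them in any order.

D, G, I, J

DFS with gray/black marking from D:
D gray
  H gray
    F gray
    F black
  H black
  J gray
    G gray
      I gray
        I→D: D is gray → back edge
Back edge closes the cycle D → J → G → I → D; its vertices are {D, G, I, J}.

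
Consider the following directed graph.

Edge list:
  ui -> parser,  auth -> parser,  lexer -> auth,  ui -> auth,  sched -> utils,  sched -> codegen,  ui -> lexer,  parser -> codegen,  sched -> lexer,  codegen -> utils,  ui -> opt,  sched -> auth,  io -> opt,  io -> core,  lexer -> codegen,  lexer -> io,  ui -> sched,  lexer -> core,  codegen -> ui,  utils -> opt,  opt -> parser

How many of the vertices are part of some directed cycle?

9

A vertex is on a directed cycle iff it belongs to a strongly connected component of size ≥ 2 (or has a self-loop).
The vertices on cycles are {io, ui, opt, auth, lexer, sched, utils, parser, codegen} — 9 in total.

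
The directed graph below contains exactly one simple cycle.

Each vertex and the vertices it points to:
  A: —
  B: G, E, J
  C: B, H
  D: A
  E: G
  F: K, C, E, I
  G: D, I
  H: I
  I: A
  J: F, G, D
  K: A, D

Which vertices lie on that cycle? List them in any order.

DFS with gray/black marking from F:
F gray
  K gray
    A gray
    A black
    D gray
      D→A: A black — skip
    D black
  K black
  C gray
    B gray
      G gray
        G→D: D black — skip
        I gray
          I→A: A black — skip
        I black
      G black
      E gray
        E→G: G black — skip
      E black
      J gray
        J→F: F is gray → back edge
Back edge closes the cycle F → C → B → J → F; its vertices are {B, C, F, J}.

B, C, F, J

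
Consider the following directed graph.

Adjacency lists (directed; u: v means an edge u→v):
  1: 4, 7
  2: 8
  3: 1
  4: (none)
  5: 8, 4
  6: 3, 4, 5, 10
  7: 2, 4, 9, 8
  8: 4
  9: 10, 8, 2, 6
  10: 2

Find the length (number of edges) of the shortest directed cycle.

For each vertex v, BFS finds the shortest path from v back to v.
The shortest such closed walk is 9 → 6 → 3 → 1 → 7 → 9, length 5.

5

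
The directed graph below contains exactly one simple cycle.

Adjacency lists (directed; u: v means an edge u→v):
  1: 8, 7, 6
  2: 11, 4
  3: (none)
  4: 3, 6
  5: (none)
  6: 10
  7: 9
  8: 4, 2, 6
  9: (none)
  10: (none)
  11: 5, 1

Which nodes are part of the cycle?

DFS with gray/black marking from 11:
11 gray
  5 gray
  5 black
  1 gray
    8 gray
      4 gray
        3 gray
        3 black
        6 gray
          10 gray
          10 black
        6 black
      4 black
      2 gray
        2→11: 11 is gray → back edge
Back edge closes the cycle 11 → 1 → 8 → 2 → 11; its vertices are {1, 2, 8, 11}.

1, 2, 8, 11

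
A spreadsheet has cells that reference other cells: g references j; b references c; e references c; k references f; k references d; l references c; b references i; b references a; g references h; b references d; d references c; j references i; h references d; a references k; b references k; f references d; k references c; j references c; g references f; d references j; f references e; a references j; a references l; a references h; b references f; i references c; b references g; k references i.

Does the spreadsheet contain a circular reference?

No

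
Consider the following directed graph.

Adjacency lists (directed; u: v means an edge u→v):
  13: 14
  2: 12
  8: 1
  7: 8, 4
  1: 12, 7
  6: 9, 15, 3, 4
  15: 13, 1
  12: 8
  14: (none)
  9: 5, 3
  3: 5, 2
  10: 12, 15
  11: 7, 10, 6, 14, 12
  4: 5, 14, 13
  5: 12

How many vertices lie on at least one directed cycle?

6

A vertex is on a directed cycle iff it belongs to a strongly connected component of size ≥ 2 (or has a self-loop).
The vertices on cycles are {1, 4, 5, 7, 8, 12} — 6 in total.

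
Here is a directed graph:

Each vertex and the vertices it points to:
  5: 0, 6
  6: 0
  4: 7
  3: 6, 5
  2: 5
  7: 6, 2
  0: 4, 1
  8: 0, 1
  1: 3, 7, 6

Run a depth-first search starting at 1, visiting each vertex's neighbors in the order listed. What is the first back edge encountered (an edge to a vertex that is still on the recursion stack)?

DFS from 1 (visiting each vertex's neighbors in the order listed); mark gray on enter, black on exit:
1 gray
  3 gray
    6 gray
      0 gray
        4 gray
          7 gray
            7→6: 6 is gray → back edge
First back edge: 7 → 6.

7->6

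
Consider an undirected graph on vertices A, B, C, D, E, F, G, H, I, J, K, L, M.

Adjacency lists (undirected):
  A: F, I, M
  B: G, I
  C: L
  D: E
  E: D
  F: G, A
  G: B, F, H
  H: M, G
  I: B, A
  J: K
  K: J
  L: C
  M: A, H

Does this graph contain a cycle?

Yes

DFS, tracking each vertex's parent; an edge to a visited non-parent vertex closes a cycle.
Start from G:
visit G (parent –)
  visit B (parent G)
    B–G: parent, skip
    visit I (parent B)
      I–B: parent, skip
      visit A (parent I)
        visit F (parent A)
          F–G: G visited and ≠ parent → cycle
Cycle: G – B – I – A – F – G.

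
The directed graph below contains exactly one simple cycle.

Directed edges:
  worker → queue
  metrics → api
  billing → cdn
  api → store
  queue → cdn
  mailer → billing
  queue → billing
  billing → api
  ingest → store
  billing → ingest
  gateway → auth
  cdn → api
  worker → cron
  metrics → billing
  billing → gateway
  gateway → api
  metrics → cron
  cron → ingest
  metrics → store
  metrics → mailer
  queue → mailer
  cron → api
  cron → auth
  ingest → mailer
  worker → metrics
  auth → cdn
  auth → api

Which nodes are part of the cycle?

ingest, mailer, billing

DFS with gray/black marking from billing:
billing gray
  gateway gray
    auth gray
      cdn gray
        api gray
          store gray
          store black
        api black
      cdn black
      auth→api: api black — skip
    auth black
    gateway→api: api black — skip
  gateway black
  ingest gray
    ingest→store: store black — skip
    mailer gray
      mailer→billing: billing is gray → back edge
Back edge closes the cycle billing → ingest → mailer → billing; its vertices are {ingest, mailer, billing}.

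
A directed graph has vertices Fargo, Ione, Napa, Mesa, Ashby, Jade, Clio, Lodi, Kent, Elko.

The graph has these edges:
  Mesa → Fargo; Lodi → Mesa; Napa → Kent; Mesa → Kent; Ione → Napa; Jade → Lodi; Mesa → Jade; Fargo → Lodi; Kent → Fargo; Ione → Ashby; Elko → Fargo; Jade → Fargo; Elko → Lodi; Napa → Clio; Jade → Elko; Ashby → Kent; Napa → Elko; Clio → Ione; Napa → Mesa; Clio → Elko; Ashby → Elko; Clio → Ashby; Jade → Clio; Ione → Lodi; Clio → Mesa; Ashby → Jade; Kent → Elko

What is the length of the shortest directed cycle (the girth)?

3

For each vertex v, BFS finds the shortest path from v back to v.
The shortest such closed walk is Clio → Mesa → Jade → Clio, length 3.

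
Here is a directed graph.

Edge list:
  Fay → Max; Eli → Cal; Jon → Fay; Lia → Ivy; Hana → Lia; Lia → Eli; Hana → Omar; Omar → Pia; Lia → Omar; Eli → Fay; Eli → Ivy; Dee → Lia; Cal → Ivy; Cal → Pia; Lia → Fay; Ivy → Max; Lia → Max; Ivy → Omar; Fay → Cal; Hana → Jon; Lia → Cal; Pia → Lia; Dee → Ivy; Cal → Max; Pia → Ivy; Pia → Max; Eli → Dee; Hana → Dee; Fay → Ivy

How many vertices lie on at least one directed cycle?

A vertex is on a directed cycle iff it belongs to a strongly connected component of size ≥ 2 (or has a self-loop).
The vertices on cycles are {Cal, Dee, Eli, Fay, Ivy, Lia, Pia, Omar} — 8 in total.

8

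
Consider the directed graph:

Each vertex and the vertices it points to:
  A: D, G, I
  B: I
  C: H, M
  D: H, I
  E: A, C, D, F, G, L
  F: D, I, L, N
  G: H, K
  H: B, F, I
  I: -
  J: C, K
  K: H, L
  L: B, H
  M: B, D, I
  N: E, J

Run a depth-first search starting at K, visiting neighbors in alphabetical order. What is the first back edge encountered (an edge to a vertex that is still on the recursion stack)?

D->H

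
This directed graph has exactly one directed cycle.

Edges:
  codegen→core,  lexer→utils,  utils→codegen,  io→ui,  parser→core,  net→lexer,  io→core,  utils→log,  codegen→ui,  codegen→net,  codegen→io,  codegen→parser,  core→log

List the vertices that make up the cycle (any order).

DFS with gray/black marking from utils:
utils gray
  codegen gray
    ui gray
    ui black
    parser gray
      core gray
        log gray
        log black
      core black
    parser black
    io gray
      io→core: core black — skip
      io→ui: ui black — skip
    io black
    net gray
      lexer gray
        lexer→utils: utils is gray → back edge
Back edge closes the cycle utils → codegen → net → lexer → utils; its vertices are {net, lexer, utils, codegen}.

net, lexer, utils, codegen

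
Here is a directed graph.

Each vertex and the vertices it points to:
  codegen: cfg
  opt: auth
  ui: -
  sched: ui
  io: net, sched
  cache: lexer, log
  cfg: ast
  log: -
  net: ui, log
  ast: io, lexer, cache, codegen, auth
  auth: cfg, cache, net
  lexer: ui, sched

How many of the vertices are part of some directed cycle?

A vertex is on a directed cycle iff it belongs to a strongly connected component of size ≥ 2 (or has a self-loop).
The vertices on cycles are {ast, cfg, auth, codegen} — 4 in total.

4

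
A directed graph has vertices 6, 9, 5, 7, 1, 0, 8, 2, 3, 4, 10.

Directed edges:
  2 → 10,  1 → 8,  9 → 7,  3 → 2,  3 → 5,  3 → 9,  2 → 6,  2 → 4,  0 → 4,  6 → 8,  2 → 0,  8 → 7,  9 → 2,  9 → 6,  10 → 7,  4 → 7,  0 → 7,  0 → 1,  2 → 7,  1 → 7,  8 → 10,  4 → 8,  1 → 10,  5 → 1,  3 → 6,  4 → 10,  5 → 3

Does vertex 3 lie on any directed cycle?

3 is on a cycle iff 3 can reach itself via ≥1 edge.
3 → 5 → 3 — yes.

Yes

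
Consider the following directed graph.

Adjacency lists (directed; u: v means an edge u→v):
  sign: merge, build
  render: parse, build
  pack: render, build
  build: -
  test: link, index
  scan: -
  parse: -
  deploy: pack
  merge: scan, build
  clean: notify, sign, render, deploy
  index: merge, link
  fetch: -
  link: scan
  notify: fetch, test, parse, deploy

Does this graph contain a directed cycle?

No

DFS with white/gray/black marking, starting from notify:
notify gray
  fetch gray
  fetch black
  test gray
    link gray
      scan gray
      scan black
    link black
    index gray
      merge gray
        merge→scan: scan black — skip
        build gray
        build black
      merge black
      index→link: link black — skip
    index black
  test black
  parse gray
  parse black
  deploy gray
    pack gray
      render gray
        render→parse: parse black — skip
        render→build: build black — skip
      render black
      pack→build: build black — skip
    pack black
  deploy black
notify black
sign gray
  sign→merge: merge black — skip
  sign→build: build black — skip
sign black
clean gray
  clean→notify: notify black — skip
  clean→sign: sign black — skip
  clean→render: render black — skip
  clean→deploy: deploy black — skip
clean black
Every edge goes to a white or black vertex — no back edge, so the graph is acyclic.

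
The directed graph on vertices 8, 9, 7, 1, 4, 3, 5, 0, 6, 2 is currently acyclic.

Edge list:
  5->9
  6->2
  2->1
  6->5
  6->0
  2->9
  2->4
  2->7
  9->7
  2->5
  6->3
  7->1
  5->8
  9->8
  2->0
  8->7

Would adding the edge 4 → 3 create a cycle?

No

Adding 4→3 creates a cycle iff 3 can already reach 4.
Explore from 3: no path reaches 4. The graph stays acyclic.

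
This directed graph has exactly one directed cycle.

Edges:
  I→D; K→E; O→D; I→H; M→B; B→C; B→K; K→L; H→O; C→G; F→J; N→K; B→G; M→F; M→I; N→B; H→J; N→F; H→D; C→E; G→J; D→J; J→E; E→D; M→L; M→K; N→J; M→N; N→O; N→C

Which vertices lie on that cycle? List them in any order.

D, E, J

DFS with gray/black marking from E:
E gray
  D gray
    J gray
      J→E: E is gray → back edge
Back edge closes the cycle E → D → J → E; its vertices are {D, E, J}.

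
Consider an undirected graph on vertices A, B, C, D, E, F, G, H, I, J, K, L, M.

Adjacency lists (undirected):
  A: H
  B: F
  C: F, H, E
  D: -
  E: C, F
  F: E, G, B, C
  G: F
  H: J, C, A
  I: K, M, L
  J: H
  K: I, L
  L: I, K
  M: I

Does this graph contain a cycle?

Yes

DFS, tracking each vertex's parent; an edge to a visited non-parent vertex closes a cycle.
Start from C:
visit C (parent –)
  visit F (parent C)
    visit E (parent F)
      E–C: C visited and ≠ parent → cycle
Cycle: C – F – E – C.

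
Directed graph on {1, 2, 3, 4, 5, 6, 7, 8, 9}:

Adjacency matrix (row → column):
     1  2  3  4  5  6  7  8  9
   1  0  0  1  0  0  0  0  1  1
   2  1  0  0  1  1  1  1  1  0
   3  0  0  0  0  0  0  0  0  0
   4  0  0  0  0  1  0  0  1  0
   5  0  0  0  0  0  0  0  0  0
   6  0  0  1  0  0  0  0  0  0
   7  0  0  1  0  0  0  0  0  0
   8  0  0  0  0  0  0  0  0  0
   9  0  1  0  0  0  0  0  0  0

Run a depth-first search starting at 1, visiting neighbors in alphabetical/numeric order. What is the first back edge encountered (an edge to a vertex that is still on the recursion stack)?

2→1

DFS from 1 (visiting neighbors in alphabetical/numeric order); mark gray on enter, black on exit:
1 gray
  3 gray
  3 black
  8 gray
  8 black
  9 gray
    2 gray
      2→1: 1 is gray → back edge
First back edge: 2 → 1.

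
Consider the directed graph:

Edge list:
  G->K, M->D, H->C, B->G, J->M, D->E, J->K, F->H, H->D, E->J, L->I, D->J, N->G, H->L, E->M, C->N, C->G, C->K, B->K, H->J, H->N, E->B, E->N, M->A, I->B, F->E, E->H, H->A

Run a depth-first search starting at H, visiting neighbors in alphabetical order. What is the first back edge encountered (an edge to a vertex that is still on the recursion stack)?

E->H

DFS from H (visiting neighbors in alphabetical order); mark gray on enter, black on exit:
H gray
  A gray
  A black
  C gray
    G gray
      K gray
      K black
    G black
    C→K: K black — skip
    N gray
      N→G: G black — skip
    N black
  C black
  D gray
    E gray
      B gray
        B→G: G black — skip
        B→K: K black — skip
      B black
      E→H: H is gray → back edge
First back edge: E → H.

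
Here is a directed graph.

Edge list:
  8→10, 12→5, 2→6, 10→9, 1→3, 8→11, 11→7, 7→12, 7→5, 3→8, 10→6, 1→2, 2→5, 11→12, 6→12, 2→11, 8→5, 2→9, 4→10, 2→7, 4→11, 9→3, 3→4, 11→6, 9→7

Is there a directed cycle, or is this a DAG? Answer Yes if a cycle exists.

Yes

DFS with white/gray/black marking, starting from 10:
10 gray
  6 gray
    12 gray
      5 gray
      5 black
    12 black
  6 black
  9 gray
    3 gray
      4 gray
        11 gray
          11→6: 6 black — skip
          11→12: 12 black — skip
          7 gray
            7→5: 5 black — skip
            7→12: 12 black — skip
          7 black
        11 black
        4→10: 10 is gray → back edge
Back edge found, so a cycle exists: 10 → 9 → 3 → 4 → 10.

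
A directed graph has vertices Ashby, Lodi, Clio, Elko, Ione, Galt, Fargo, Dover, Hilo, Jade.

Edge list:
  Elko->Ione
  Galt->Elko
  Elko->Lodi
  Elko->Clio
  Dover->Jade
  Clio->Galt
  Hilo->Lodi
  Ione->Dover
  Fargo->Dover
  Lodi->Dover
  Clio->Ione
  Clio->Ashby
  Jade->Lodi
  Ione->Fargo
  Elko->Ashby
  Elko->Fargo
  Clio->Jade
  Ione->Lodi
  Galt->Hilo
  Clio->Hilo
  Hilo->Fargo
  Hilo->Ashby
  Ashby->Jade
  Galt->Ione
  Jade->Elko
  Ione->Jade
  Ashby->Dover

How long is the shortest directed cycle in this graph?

3

For each vertex v, BFS finds the shortest path from v back to v.
The shortest such closed walk is Clio → Galt → Elko → Clio, length 3.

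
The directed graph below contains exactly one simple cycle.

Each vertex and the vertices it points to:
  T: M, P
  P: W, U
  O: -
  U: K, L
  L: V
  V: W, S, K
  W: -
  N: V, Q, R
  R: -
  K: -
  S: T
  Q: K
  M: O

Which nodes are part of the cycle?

L, P, S, T, U, V

DFS with gray/black marking from V:
V gray
  W gray
  W black
  S gray
    T gray
      M gray
        O gray
        O black
      M black
      P gray
        P→W: W black — skip
        U gray
          K gray
          K black
          L gray
            L→V: V is gray → back edge
Back edge closes the cycle V → S → T → P → U → L → V; its vertices are {L, P, S, T, U, V}.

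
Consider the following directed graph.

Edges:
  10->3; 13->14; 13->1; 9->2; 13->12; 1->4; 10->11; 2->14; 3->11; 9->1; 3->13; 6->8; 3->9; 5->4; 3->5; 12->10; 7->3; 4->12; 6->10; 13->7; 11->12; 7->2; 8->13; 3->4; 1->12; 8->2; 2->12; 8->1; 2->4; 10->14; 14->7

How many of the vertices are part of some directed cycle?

12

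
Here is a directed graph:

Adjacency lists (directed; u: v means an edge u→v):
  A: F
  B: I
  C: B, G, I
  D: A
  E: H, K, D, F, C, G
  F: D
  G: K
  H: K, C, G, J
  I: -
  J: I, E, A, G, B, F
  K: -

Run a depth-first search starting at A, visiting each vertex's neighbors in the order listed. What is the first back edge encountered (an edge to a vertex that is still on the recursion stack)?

D->A

DFS from A (visiting each vertex's neighbors in the order listed); mark gray on enter, black on exit:
A gray
  F gray
    D gray
      D→A: A is gray → back edge
First back edge: D → A.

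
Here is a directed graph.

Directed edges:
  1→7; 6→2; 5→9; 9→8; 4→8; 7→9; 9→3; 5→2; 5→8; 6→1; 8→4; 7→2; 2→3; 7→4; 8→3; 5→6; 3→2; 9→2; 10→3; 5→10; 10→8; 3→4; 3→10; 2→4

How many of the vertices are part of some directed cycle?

5

A vertex is on a directed cycle iff it belongs to a strongly connected component of size ≥ 2 (or has a self-loop).
The vertices on cycles are {2, 3, 4, 8, 10} — 5 in total.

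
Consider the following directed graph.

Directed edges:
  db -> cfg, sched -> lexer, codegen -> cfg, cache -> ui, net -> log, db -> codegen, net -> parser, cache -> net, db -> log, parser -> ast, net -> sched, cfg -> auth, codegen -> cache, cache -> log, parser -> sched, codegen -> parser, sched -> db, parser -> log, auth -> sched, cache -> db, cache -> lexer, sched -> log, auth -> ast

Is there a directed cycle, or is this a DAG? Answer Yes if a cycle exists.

Yes

DFS with white/gray/black marking, starting from db:
db gray
  cfg gray
    auth gray
      ast gray
      ast black
      sched gray
        log gray
        log black
        sched→db: db is gray → back edge
Back edge found, so a cycle exists: db → cfg → auth → sched → db.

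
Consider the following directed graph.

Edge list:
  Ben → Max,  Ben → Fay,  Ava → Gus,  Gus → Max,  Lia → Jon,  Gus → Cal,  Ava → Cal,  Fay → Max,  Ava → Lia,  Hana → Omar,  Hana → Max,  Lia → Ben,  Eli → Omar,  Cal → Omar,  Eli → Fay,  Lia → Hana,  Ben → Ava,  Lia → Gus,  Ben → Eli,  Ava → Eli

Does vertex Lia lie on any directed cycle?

Lia is on a cycle iff Lia can reach itself via ≥1 edge.
Lia → Ben → Ava → Lia — yes.

Yes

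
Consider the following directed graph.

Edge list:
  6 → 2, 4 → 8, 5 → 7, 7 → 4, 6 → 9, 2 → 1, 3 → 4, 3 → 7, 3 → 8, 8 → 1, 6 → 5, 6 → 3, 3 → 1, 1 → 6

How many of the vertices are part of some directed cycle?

8

A vertex is on a directed cycle iff it belongs to a strongly connected component of size ≥ 2 (or has a self-loop).
The vertices on cycles are {1, 2, 3, 4, 5, 6, 7, 8} — 8 in total.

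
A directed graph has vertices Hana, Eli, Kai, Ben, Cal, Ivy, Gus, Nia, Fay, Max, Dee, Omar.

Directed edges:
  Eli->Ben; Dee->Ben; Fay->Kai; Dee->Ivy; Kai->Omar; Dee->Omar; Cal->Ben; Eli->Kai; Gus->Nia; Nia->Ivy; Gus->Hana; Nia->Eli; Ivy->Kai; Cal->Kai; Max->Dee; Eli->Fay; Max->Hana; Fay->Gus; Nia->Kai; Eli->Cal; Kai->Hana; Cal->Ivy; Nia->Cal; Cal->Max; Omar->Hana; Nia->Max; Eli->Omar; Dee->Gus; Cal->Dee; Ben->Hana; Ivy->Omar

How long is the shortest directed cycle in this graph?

4

For each vertex v, BFS finds the shortest path from v back to v.
The shortest such closed walk is Nia → Cal → Dee → Gus → Nia, length 4.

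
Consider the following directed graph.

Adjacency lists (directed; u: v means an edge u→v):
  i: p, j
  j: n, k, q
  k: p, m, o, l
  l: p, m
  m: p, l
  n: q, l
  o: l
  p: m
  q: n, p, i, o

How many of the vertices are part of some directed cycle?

7

A vertex is on a directed cycle iff it belongs to a strongly connected component of size ≥ 2 (or has a self-loop).
The vertices on cycles are {i, j, l, m, n, p, q} — 7 in total.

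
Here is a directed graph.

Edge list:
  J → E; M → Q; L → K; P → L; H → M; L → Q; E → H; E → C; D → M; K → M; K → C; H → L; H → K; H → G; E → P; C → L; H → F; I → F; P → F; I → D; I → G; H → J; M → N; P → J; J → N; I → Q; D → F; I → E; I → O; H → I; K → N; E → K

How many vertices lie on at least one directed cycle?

A vertex is on a directed cycle iff it belongs to a strongly connected component of size ≥ 2 (or has a self-loop).
The vertices on cycles are {C, E, H, I, J, K, L, P} — 8 in total.

8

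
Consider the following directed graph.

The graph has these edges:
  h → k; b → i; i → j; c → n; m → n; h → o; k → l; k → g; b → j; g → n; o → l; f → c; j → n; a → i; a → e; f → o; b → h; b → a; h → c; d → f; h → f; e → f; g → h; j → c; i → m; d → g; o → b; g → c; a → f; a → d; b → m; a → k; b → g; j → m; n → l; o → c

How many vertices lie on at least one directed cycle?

9

A vertex is on a directed cycle iff it belongs to a strongly connected component of size ≥ 2 (or has a self-loop).
The vertices on cycles are {a, b, d, e, f, g, h, k, o} — 9 in total.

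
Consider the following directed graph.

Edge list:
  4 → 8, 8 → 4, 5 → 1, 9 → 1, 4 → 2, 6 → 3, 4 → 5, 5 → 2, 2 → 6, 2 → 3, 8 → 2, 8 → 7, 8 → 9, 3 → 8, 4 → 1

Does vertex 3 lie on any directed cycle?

3 is on a cycle iff 3 can reach itself via ≥1 edge.
3 → 8 → 2 → 3 — yes.

Yes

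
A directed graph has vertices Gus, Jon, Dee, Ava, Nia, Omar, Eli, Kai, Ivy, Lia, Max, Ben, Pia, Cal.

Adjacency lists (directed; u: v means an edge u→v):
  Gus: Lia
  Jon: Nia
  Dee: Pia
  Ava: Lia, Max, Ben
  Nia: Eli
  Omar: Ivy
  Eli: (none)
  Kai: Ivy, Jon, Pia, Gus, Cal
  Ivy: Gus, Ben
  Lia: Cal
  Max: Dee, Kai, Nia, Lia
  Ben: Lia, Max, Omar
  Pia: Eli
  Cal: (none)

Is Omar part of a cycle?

Omar is on a cycle iff Omar can reach itself via ≥1 edge.
Omar → Ivy → Ben → Omar — yes.

Yes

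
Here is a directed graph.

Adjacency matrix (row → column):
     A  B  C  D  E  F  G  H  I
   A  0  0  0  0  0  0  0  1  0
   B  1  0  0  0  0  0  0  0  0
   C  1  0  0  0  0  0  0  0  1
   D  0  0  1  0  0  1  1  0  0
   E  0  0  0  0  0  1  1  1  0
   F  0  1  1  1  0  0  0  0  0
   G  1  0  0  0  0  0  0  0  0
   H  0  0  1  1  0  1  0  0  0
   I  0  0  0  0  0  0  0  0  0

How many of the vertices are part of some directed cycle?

7

A vertex is on a directed cycle iff it belongs to a strongly connected component of size ≥ 2 (or has a self-loop).
The vertices on cycles are {A, B, C, D, F, G, H} — 7 in total.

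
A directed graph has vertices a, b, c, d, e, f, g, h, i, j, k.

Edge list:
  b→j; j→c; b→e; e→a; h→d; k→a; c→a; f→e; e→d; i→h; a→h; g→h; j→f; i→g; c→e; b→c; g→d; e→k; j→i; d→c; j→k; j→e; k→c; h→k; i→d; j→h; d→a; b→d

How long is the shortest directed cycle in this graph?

For each vertex v, BFS finds the shortest path from v back to v.
The shortest such closed walk is k → a → h → k, length 3.

3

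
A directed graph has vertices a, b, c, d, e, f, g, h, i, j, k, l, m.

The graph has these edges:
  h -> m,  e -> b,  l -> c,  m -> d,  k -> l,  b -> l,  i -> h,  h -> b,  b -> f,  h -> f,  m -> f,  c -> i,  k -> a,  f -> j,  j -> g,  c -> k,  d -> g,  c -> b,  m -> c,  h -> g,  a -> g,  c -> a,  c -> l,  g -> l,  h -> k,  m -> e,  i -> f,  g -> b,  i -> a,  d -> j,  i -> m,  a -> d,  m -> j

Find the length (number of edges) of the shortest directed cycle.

2

For each vertex v, BFS finds the shortest path from v back to v.
The shortest such closed walk is c → l → c, length 2.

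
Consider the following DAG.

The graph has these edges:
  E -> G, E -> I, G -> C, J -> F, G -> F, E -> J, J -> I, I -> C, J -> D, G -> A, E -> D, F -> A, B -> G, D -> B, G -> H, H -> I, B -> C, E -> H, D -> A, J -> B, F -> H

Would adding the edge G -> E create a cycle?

Yes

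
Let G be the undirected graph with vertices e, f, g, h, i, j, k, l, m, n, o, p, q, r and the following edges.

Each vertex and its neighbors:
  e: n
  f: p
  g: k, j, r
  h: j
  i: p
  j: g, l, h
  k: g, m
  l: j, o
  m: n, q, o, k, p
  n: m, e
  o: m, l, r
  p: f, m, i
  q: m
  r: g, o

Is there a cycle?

Yes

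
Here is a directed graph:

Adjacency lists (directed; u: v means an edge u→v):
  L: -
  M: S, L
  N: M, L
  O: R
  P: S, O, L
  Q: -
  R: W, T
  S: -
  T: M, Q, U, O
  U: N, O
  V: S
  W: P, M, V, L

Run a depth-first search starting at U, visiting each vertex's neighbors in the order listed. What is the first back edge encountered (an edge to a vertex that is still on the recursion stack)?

DFS from U (visiting each vertex's neighbors in the order listed); mark gray on enter, black on exit:
U gray
  N gray
    M gray
      S gray
      S black
      L gray
      L black
    M black
    N→L: L black — skip
  N black
  O gray
    R gray
      W gray
        P gray
          P→S: S black — skip
          P→O: O is gray → back edge
First back edge: P → O.

P->O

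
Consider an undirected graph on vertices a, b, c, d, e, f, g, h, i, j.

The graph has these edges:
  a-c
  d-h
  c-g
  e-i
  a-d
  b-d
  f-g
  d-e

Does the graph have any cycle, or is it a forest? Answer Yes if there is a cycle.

DFS, tracking each vertex's parent; an edge to a visited non-parent vertex closes a cycle.
Start from f:
visit f (parent –)
  visit g (parent f)
    g–f: parent, skip
    visit c (parent g)
      c–g: parent, skip
      visit a (parent c)
        visit d (parent a)
          visit h (parent d)
            h–d: parent, skip
          d–a: parent, skip
          visit b (parent d)
            b–d: parent, skip
          visit e (parent d)
            e–d: parent, skip
            visit i (parent e)
              i–e: parent, skip
        a–c: parent, skip
visit j (parent –)
No non-parent visited neighbor found — the graph is a forest.

No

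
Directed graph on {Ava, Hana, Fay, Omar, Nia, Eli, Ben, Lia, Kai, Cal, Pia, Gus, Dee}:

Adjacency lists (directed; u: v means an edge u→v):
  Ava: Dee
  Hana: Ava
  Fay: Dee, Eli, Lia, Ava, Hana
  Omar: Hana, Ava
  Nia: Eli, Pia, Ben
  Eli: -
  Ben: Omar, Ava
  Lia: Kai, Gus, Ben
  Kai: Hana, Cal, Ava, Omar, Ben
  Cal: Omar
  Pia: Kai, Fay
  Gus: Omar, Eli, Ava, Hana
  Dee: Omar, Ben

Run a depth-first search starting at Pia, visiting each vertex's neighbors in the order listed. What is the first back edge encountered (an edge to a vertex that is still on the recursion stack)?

Omar→Hana

DFS from Pia (visiting each vertex's neighbors in the order listed); mark gray on enter, black on exit:
Pia gray
  Kai gray
    Hana gray
      Ava gray
        Dee gray
          Omar gray
            Omar→Hana: Hana is gray → back edge
First back edge: Omar → Hana.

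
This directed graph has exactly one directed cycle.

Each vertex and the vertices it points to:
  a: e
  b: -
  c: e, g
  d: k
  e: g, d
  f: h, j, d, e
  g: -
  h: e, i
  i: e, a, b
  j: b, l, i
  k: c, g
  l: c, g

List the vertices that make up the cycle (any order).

DFS with gray/black marking from d:
d gray
  k gray
    c gray
      e gray
        g gray
        g black
        e→d: d is gray → back edge
Back edge closes the cycle d → k → c → e → d; its vertices are {c, d, e, k}.

c, d, e, k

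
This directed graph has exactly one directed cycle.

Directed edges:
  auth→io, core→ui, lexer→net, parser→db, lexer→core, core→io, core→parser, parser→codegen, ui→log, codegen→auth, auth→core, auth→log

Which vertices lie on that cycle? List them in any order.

auth, core, parser, codegen

DFS with gray/black marking from core:
core gray
  parser gray
    codegen gray
      auth gray
        io gray
        io black
        log gray
        log black
        auth→core: core is gray → back edge
Back edge closes the cycle core → parser → codegen → auth → core; its vertices are {auth, core, parser, codegen}.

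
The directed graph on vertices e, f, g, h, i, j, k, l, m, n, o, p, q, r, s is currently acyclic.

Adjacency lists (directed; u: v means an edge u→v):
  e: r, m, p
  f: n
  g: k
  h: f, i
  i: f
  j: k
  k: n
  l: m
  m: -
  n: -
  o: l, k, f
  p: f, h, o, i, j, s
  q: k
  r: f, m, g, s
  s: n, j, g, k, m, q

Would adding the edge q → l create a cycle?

Adding q→l creates a cycle iff l can already reach q.
Explore from l: no path reaches q. The graph stays acyclic.

No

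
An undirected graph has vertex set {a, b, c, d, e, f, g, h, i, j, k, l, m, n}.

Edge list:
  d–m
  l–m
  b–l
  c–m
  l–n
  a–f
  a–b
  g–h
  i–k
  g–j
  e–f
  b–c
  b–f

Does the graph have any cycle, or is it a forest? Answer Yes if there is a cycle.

DFS, tracking each vertex's parent; an edge to a visited non-parent vertex closes a cycle.
Start from n:
visit n (parent –)
  visit l (parent n)
    visit b (parent l)
      visit a (parent b)
        a–b: parent, skip
        visit f (parent a)
          f–b: b visited and ≠ parent → cycle
Cycle: b – a – f – b.

Yes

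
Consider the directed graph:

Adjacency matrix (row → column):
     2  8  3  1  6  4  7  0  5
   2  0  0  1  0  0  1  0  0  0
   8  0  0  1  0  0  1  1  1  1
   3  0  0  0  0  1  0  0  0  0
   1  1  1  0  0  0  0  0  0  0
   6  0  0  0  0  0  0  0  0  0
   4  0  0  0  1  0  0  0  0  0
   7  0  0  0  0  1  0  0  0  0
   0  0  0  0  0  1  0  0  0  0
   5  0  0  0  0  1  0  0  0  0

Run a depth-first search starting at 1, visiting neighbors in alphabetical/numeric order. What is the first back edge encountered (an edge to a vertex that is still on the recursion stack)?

DFS from 1 (visiting neighbors in alphabetical/numeric order); mark gray on enter, black on exit:
1 gray
  2 gray
    3 gray
      6 gray
      6 black
    3 black
    4 gray
      4→1: 1 is gray → back edge
First back edge: 4 → 1.

4→1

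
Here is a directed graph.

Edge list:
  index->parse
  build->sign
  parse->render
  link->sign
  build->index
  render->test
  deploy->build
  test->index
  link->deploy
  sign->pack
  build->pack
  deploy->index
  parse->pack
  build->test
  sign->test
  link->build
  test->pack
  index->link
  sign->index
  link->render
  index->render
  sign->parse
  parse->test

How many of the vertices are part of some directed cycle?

A vertex is on a directed cycle iff it belongs to a strongly connected component of size ≥ 2 (or has a self-loop).
The vertices on cycles are {link, sign, test, build, index, parse, deploy, render} — 8 in total.

8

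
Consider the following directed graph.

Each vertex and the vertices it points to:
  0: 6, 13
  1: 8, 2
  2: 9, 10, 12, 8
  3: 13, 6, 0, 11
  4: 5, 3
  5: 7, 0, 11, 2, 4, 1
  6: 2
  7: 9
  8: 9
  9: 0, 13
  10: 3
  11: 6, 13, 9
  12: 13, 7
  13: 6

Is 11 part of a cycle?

Yes

11 is on a cycle iff 11 can reach itself via ≥1 edge.
11 → 6 → 2 → 10 → 3 → 11 — yes.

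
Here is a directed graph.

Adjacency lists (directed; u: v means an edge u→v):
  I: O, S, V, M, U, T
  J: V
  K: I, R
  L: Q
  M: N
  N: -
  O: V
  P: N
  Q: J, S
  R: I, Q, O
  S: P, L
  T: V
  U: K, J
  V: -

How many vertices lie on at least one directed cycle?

7

A vertex is on a directed cycle iff it belongs to a strongly connected component of size ≥ 2 (or has a self-loop).
The vertices on cycles are {I, K, L, Q, R, S, U} — 7 in total.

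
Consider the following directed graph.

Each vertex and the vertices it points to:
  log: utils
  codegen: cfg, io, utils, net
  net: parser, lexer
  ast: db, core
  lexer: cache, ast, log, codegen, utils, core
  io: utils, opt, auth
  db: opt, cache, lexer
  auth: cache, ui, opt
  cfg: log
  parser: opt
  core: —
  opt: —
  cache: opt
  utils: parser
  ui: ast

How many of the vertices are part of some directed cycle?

8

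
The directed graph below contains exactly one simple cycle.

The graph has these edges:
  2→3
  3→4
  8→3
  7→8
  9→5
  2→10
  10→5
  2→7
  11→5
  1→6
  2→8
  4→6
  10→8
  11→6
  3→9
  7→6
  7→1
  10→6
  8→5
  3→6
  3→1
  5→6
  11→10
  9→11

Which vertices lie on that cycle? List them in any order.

DFS with gray/black marking from 3:
3 gray
  6 gray
  6 black
  4 gray
    4→6: 6 black — skip
  4 black
  1 gray
    1→6: 6 black — skip
  1 black
  9 gray
    5 gray
      5→6: 6 black — skip
    5 black
    11 gray
      10 gray
        10→5: 5 black — skip
        10→6: 6 black — skip
        8 gray
          8→5: 5 black — skip
          8→3: 3 is gray → back edge
Back edge closes the cycle 3 → 9 → 11 → 10 → 8 → 3; its vertices are {3, 8, 9, 10, 11}.

3, 8, 9, 10, 11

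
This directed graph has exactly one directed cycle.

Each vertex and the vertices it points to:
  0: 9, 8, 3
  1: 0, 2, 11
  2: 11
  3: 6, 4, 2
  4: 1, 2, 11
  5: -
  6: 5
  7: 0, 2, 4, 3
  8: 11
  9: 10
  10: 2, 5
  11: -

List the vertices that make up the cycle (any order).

DFS with gray/black marking from 4:
4 gray
  1 gray
    0 gray
      9 gray
        10 gray
          2 gray
            11 gray
            11 black
          2 black
          5 gray
          5 black
        10 black
      9 black
      8 gray
        8→11: 11 black — skip
      8 black
      3 gray
        6 gray
          6→5: 5 black — skip
        6 black
        3→4: 4 is gray → back edge
Back edge closes the cycle 4 → 1 → 0 → 3 → 4; its vertices are {0, 1, 3, 4}.

0, 1, 3, 4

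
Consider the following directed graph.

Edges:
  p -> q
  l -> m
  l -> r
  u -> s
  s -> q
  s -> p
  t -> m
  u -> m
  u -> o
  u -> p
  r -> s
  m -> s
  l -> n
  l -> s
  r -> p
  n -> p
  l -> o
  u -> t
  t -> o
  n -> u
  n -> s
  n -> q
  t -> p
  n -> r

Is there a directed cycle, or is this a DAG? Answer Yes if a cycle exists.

DFS with white/gray/black marking, starting from n:
n gray
  u gray
    o gray
    o black
    p gray
      q gray
      q black
    p black
    m gray
      s gray
        s→q: q black — skip
        s→p: p black — skip
      s black
    m black
    u→s: s black — skip
    t gray
      t→m: m black — skip
      t→p: p black — skip
      t→o: o black — skip
    t black
  u black
  r gray
    r→p: p black — skip
    r→s: s black — skip
  r black
  n→p: p black — skip
  n→s: s black — skip
  n→q: q black — skip
n black
l gray
  l→s: s black — skip
  l→o: o black — skip
  l→n: n black — skip
  l→m: m black — skip
  l→r: r black — skip
l black
Every edge goes to a white or black vertex — no back edge, so the graph is acyclic.

No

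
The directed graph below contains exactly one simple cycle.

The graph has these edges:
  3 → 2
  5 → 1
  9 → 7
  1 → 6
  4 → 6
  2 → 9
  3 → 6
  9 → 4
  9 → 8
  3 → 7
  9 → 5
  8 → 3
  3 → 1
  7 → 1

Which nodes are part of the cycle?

DFS with gray/black marking from 9:
9 gray
  5 gray
    1 gray
      6 gray
      6 black
    1 black
  5 black
  7 gray
    7→1: 1 black — skip
  7 black
  4 gray
    4→6: 6 black — skip
  4 black
  8 gray
    3 gray
      3→1: 1 black — skip
      3→6: 6 black — skip
      2 gray
        2→9: 9 is gray → back edge
Back edge closes the cycle 9 → 8 → 3 → 2 → 9; its vertices are {2, 3, 8, 9}.

2, 3, 8, 9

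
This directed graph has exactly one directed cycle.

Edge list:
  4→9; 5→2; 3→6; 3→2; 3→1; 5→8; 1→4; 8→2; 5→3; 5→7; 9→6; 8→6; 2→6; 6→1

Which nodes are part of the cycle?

DFS with gray/black marking from 1:
1 gray
  4 gray
    9 gray
      6 gray
        6→1: 1 is gray → back edge
Back edge closes the cycle 1 → 4 → 9 → 6 → 1; its vertices are {1, 4, 6, 9}.

1, 4, 6, 9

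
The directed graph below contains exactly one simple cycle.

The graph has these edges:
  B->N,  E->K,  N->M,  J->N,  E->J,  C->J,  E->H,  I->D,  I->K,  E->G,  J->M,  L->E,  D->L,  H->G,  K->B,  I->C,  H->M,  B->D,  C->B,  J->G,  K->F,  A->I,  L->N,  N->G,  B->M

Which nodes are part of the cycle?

B, D, E, K, L

DFS with gray/black marking from D:
D gray
  L gray
    N gray
      G gray
      G black
      M gray
      M black
    N black
    E gray
      K gray
        B gray
          B→D: D is gray → back edge
Back edge closes the cycle D → L → E → K → B → D; its vertices are {B, D, E, K, L}.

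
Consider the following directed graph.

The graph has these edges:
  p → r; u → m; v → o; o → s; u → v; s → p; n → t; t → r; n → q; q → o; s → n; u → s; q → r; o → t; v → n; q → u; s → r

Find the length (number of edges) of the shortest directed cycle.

4

For each vertex v, BFS finds the shortest path from v back to v.
The shortest such closed walk is u → s → n → q → u, length 4.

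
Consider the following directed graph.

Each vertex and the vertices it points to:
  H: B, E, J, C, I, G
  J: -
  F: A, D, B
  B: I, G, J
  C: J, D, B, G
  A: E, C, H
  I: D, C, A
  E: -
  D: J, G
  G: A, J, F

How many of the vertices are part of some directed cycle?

8

A vertex is on a directed cycle iff it belongs to a strongly connected component of size ≥ 2 (or has a self-loop).
The vertices on cycles are {A, B, C, D, F, G, H, I} — 8 in total.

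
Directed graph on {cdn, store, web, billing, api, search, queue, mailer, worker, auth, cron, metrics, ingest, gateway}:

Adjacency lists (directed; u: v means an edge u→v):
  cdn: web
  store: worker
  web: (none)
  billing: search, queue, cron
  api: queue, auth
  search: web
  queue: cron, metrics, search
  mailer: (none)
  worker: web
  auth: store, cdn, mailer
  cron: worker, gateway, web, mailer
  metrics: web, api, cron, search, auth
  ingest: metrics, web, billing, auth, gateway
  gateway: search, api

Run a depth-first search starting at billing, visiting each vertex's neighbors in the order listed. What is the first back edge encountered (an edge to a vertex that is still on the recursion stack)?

api→queue

DFS from billing (visiting each vertex's neighbors in the order listed); mark gray on enter, black on exit:
billing gray
  search gray
    web gray
    web black
  search black
  queue gray
    cron gray
      worker gray
        worker→web: web black — skip
      worker black
      gateway gray
        gateway→search: search black — skip
        api gray
          api→queue: queue is gray → back edge
First back edge: api → queue.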